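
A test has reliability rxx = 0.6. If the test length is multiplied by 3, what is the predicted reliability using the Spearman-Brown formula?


r_new = (n * rxx) / (1 + (n-1) * rxx)
r_new = (3 * 0.6) / (1 + 2 * 0.6)
r_new = 1.8 / 2.2
r_new = 0.8182

0.8182


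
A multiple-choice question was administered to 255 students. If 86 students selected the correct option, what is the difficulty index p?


Item difficulty p = number correct / total examinees
p = 86 / 255
p = 0.3373

0.3373


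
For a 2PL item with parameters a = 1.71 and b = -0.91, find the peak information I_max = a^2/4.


For 2PL, max info at theta = b = -0.91
I_max = a^2 / 4 = 1.71^2 / 4
= 2.9241 / 4
I_max = 0.731

0.731


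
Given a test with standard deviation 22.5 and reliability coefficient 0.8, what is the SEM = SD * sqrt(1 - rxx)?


SEM = SD * sqrt(1 - rxx)
SEM = 22.5 * sqrt(1 - 0.8)
SEM = 22.5 * sqrt(0.2) = 22.5 * 0.447214
SEM = 10.0623

10.0623


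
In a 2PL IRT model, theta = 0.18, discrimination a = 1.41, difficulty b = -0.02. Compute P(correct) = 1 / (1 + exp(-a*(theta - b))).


a*(theta - b) = 1.41 * (0.18 - -0.02) = 0.282
exp(-0.282) = 0.7543
P = 1 / (1 + 0.7543)
P = 0.57

0.57


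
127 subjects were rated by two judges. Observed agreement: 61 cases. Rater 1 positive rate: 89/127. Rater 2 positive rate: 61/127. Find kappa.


P_o = 61/127 = 0.480315
P_e = (89*61 + 38*66) / 16129 = 0.492095
kappa = (P_o - P_e) / (1 - P_e)
kappa = (0.480315 - 0.492095) / (1 - 0.492095)
kappa = -0.0232

-0.0232


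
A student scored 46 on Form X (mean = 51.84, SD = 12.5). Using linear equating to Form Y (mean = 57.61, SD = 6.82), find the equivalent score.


slope = SD_Y / SD_X = 6.82 / 12.5 ~ 0.5456
intercept = mean_Y - slope * mean_X = 57.61 - (6.82 / 12.5) * 51.84 ~ 29.3261
Y = slope * X + intercept. To avoid rounding drift from the rounded slope/intercept, evaluate the equivalent form Y = mean_Y + SD_Y * (X - mean_X) / SD_X at full precision:
Y = 57.61 + 6.82 * (46 - 51.84) / 12.5
Y = 57.61 - 6.82 * 5.84 / 12.5
Y = 57.61 - 39.8288 / 12.5
Y = 57.61 - 3.1863
Y = 54.4237

54.4237


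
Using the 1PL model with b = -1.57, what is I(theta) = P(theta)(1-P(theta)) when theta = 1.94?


P = 1/(1+exp(-(1.94--1.57))) = 0.971
I = P*(1-P) = 0.971 * 0.029
I = 0.0282

0.0282


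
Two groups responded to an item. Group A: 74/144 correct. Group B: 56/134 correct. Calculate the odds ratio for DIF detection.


Odds_A = 74/70 = 1.0571
Odds_B = 56/78 = 0.7179
OR = Odds_A / Odds_B = 1.0571 / 0.7179
Exactly, OR = (74 * 78) / (70 * 56) = 5772 / 3920
OR = 1.4724

1.4724


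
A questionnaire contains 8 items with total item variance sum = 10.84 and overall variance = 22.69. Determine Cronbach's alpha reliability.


alpha = (k/(k-1)) * (1 - sum(si^2)/s_total^2)
= (8/7) * (1 - 10.84/22.69)
alpha = 0.5969

0.5969


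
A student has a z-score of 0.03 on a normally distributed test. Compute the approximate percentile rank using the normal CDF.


CDF(z) = 0.5 * (1 + erf(z/sqrt(2)))
erf(0.0212) = 0.0239
CDF = 0.512
Percentile rank = 0.512 * 100 = 51.2

51.2


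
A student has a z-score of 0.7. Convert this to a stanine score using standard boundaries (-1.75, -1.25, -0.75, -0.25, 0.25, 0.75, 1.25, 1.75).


Stanine boundaries: [-1.75, -1.25, -0.75, -0.25, 0.25, 0.75, 1.25, 1.75]
z = 0.7
Check each boundary:
  z >= -1.75 -> could be stanine 2
  z >= -1.25 -> could be stanine 3
  z >= -0.75 -> could be stanine 4
  z >= -0.25 -> could be stanine 5
  z >= 0.25 -> could be stanine 6
  z < 0.75
  z < 1.25
  z < 1.75
Highest qualifying boundary gives stanine = 6

6


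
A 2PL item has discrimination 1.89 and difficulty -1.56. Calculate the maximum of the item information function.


For 2PL, max info at theta = b = -1.56
I_max = a^2 / 4 = 1.89^2 / 4
= 3.5721 / 4
I_max = 0.893

0.893


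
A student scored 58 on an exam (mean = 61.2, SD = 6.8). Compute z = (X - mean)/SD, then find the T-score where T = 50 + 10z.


z = (X - mean) / SD = (58 - 61.2) / 6.8
z = -3.2 / 6.8
z = -0.4706
T-score = T = 50 + 10z
Carry z at full precision (z = -3.2 / 6.8) into the conversion:
T-score = 50 + 10 * (-3.2 / 6.8) = 50 + -32 / 6.8
T-score = 50 + -4.7059
T-score = 45.2941

45.2941


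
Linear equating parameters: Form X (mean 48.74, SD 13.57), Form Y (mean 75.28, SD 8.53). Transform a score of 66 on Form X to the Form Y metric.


slope = SD_Y / SD_X = 8.53 / 13.57 ~ 0.6286
intercept = mean_Y - slope * mean_X = 75.28 - (8.53 / 13.57) * 48.74 ~ 44.6424
Y = slope * X + intercept. To avoid rounding drift from the rounded slope/intercept, evaluate the equivalent form Y = mean_Y + SD_Y * (X - mean_X) / SD_X at full precision:
Y = 75.28 + 8.53 * (66 - 48.74) / 13.57
Y = 75.28 + 8.53 * 17.26 / 13.57
Y = 75.28 + 147.2278 / 13.57
Y = 75.28 + 10.8495
Y = 86.1295

86.1295


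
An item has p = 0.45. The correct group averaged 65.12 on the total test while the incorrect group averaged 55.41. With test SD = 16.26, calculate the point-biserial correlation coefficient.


q = 1 - p = 0.55
rpb = ((M1 - M0) / SD) * sqrt(p * q)
rpb = ((65.12 - 55.41) / 16.26) * sqrt(0.45 * 0.55)
rpb = 0.2971

0.2971


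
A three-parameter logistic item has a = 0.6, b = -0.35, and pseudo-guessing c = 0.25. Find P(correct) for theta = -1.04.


logit = 0.6*(-1.04 - -0.35) = -0.414
P* = 1/(1 + exp(--0.414)) = 0.398
P = 0.25 + (1 - 0.25) * 0.398
P = 0.5485

0.5485


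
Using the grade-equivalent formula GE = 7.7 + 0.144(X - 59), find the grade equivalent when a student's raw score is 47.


raw - median = 47 - 59 = -12
slope * diff = 0.144 * -12 = -1.728
GE = 7.7 + -1.728
GE = 5.972

5.972


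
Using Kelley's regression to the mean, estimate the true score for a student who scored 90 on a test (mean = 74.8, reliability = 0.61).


T_est = rxx * X + (1 - rxx) * mean
T_est = 0.61 * 90 + 0.39 * 74.8
T_est = 54.9 + 29.172
T_est = 84.072

84.072


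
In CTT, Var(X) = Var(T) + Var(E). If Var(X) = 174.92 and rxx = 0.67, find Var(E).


var_true = rxx * var_obs = 0.67 * 174.92 = 117.1964
var_error = var_obs - var_true
var_error = 174.92 - 117.1964
var_error = 57.7236

57.7236


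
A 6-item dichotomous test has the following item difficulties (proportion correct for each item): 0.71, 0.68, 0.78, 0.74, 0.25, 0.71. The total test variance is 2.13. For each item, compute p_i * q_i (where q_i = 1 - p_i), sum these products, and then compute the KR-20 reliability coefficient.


For each item, compute p_i * q_i:
  Item 1: 0.71 * 0.29 = 0.2059
  Item 2: 0.68 * 0.32 = 0.2176
  Item 3: 0.78 * 0.22 = 0.1716
  Item 4: 0.74 * 0.26 = 0.1924
  Item 5: 0.25 * 0.75 = 0.1875
  Item 6: 0.71 * 0.29 = 0.2059
Sum(p_i * q_i) = 0.2059 + 0.2176 + 0.1716 + 0.1924 + 0.1875 + 0.2059 = 1.1809
KR-20 = (k/(k-1)) * (1 - Sum(p_i*q_i) / Var_total)
= (6/5) * (1 - 1.1809/2.13)
= 1.2 * 0.4456
KR-20 = 0.5347

0.5347


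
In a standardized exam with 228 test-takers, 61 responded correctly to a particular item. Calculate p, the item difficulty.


Item difficulty p = number correct / total examinees
p = 61 / 228
p = 0.2675

0.2675


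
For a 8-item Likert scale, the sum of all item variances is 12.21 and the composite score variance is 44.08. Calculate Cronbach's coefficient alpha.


alpha = (k/(k-1)) * (1 - sum(si^2)/s_total^2)
= (8/7) * (1 - 12.21/44.08)
alpha = 0.8263

0.8263


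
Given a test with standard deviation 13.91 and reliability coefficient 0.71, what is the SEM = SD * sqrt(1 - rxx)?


SEM = SD * sqrt(1 - rxx)
SEM = 13.91 * sqrt(1 - 0.71)
SEM = 13.91 * sqrt(0.29) = 13.91 * 0.538516
SEM = 7.4908

7.4908


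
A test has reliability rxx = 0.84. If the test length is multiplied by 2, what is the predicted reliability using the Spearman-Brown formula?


r_new = (n * rxx) / (1 + (n-1) * rxx)
r_new = (2 * 0.84) / (1 + 1 * 0.84)
r_new = 1.68 / 1.84
r_new = 0.913

0.913


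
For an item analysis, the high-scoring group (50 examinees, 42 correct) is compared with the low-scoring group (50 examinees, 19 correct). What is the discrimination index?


p_upper = 42/50 = 0.84
p_lower = 19/50 = 0.38
D = 0.84 - 0.38 = 0.46

0.46


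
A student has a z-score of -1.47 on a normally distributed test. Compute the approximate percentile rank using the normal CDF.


CDF(z) = 0.5 * (1 + erf(z/sqrt(2)))
erf(-1.0394) = -0.8584
CDF = 0.0708
Percentile rank = 0.0708 * 100 = 7.08

7.08


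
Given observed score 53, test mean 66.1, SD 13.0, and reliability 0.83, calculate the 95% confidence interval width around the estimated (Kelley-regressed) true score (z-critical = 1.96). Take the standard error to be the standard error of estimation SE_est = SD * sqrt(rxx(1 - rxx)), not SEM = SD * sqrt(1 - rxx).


True score estimate = 0.83*53 + 0.17*66.1 = 55.227
SE_est = SD * sqrt(rxx * (1 - rxx)) = 13.0 * sqrt(0.83 * 0.17) = 13.0 * sqrt(0.1411) = 4.883226
CI = T_est +/- z * SE_est, so width = 2 * z * SE_est = 2 * 1.96 * 4.883226
Width = 19.1422

19.1422


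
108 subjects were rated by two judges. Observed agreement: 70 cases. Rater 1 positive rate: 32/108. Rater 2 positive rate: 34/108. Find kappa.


P_o = 70/108 = 0.648148
P_e = (32*34 + 76*74) / 11664 = 0.575446
kappa = (P_o - P_e) / (1 - P_e)
kappa = (0.648148 - 0.575446) / (1 - 0.575446)
kappa = 0.1712

0.1712


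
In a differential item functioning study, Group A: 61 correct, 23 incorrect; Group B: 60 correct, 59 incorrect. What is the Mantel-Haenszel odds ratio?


Odds_A = 61/23 = 2.6522
Odds_B = 60/59 = 1.0169
OR = Odds_A / Odds_B = 2.6522 / 1.0169
Exactly, OR = (61 * 59) / (23 * 60) = 3599 / 1380
OR = 2.608

2.608


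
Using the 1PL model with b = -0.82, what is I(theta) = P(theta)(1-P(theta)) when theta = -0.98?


P = 1/(1+exp(-(-0.98--0.82))) = 0.4601
I = P*(1-P) = 0.4601 * 0.5399
I = 0.2484

0.2484


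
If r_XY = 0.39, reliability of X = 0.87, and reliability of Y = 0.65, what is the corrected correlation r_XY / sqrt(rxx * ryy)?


r_corrected = rxy / sqrt(rxx * ryy)
= 0.39 / sqrt(0.87 * 0.65)
= 0.39 / sqrt(0.5655)
= 0.39 / 0.751997
r_corrected = 0.5186

0.5186


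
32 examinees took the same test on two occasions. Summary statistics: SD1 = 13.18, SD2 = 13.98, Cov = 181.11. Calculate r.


r = cov(X,Y) / (SD_X * SD_Y)
r = 181.11 / (13.18 * 13.98)
r = 181.11 / 184.2564
r = 0.9829

0.9829


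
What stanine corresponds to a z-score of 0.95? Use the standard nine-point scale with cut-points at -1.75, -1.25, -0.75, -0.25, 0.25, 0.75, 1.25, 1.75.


Stanine boundaries: [-1.75, -1.25, -0.75, -0.25, 0.25, 0.75, 1.25, 1.75]
z = 0.95
Check each boundary:
  z >= -1.75 -> could be stanine 2
  z >= -1.25 -> could be stanine 3
  z >= -0.75 -> could be stanine 4
  z >= -0.25 -> could be stanine 5
  z >= 0.25 -> could be stanine 6
  z >= 0.75 -> could be stanine 7
  z < 1.25
  z < 1.75
Highest qualifying boundary gives stanine = 7

7


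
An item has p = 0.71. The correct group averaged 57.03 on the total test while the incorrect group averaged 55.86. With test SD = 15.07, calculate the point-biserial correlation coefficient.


q = 1 - p = 0.29
rpb = ((M1 - M0) / SD) * sqrt(p * q)
rpb = ((57.03 - 55.86) / 15.07) * sqrt(0.71 * 0.29)
rpb = 0.0352

0.0352


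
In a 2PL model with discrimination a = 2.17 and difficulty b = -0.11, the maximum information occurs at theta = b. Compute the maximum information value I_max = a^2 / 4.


For 2PL, max info at theta = b = -0.11
I_max = a^2 / 4 = 2.17^2 / 4
= 4.7089 / 4
I_max = 1.1772

1.1772


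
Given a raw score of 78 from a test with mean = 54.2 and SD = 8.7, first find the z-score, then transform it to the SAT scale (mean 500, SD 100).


z = (X - mean) / SD = (78 - 54.2) / 8.7
z = 23.8 / 8.7
z = 2.7356
SAT-scale = SAT = 500 + 100z
Carry z at full precision (z = 23.8 / 8.7) into the conversion:
SAT-scale = 500 + 100 * (23.8 / 8.7) = 500 + 2380 / 8.7
SAT-scale = 500 + 273.5632
SAT-scale = 773.5632

773.5632


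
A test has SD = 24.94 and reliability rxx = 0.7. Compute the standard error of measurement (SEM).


SEM = SD * sqrt(1 - rxx)
SEM = 24.94 * sqrt(1 - 0.7)
SEM = 24.94 * sqrt(0.3) = 24.94 * 0.547723
SEM = 13.6602

13.6602


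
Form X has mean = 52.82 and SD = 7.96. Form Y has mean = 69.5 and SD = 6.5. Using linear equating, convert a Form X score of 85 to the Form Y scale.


slope = SD_Y / SD_X = 6.5 / 7.96 ~ 0.8166
intercept = mean_Y - slope * mean_X = 69.5 - (6.5 / 7.96) * 52.82 ~ 26.3681
Y = slope * X + intercept. To avoid rounding drift from the rounded slope/intercept, evaluate the equivalent form Y = mean_Y + SD_Y * (X - mean_X) / SD_X at full precision:
Y = 69.5 + 6.5 * (85 - 52.82) / 7.96
Y = 69.5 + 6.5 * 32.18 / 7.96
Y = 69.5 + 209.17 / 7.96
Y = 69.5 + 26.2776
Y = 95.7776

95.7776


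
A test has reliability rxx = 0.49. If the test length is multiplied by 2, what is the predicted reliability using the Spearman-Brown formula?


r_new = (n * rxx) / (1 + (n-1) * rxx)
r_new = (2 * 0.49) / (1 + 1 * 0.49)
r_new = 0.98 / 1.49
r_new = 0.6577

0.6577


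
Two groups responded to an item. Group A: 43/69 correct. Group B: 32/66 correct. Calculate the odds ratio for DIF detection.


Odds_A = 43/26 = 1.6538
Odds_B = 32/34 = 0.9412
OR = Odds_A / Odds_B = 1.6538 / 0.9412
Exactly, OR = (43 * 34) / (26 * 32) = 1462 / 832
OR = 1.7572

1.7572


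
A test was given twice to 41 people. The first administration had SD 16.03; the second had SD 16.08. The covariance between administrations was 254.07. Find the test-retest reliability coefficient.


r = cov(X,Y) / (SD_X * SD_Y)
r = 254.07 / (16.03 * 16.08)
r = 254.07 / 257.7624
r = 0.9857

0.9857


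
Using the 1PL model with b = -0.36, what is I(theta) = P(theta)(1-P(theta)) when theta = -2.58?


P = 1/(1+exp(-(-2.58--0.36))) = 0.098
I = P*(1-P) = 0.098 * 0.902
I = 0.0884

0.0884


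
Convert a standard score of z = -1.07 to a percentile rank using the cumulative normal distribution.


CDF(z) = 0.5 * (1 + erf(z/sqrt(2)))
erf(-0.7566) = -0.7154
CDF = 0.1423
Percentile rank = 0.1423 * 100 = 14.23

14.23


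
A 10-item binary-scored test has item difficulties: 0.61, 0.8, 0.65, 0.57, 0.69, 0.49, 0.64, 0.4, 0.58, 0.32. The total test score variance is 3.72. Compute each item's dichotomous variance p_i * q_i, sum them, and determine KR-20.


For each item, compute p_i * q_i:
  Item 1: 0.61 * 0.39 = 0.2379
  Item 2: 0.8 * 0.2 = 0.16
  Item 3: 0.65 * 0.35 = 0.2275
  Item 4: 0.57 * 0.43 = 0.2451
  Item 5: 0.69 * 0.31 = 0.2139
  Item 6: 0.49 * 0.51 = 0.2499
  Item 7: 0.64 * 0.36 = 0.2304
  Item 8: 0.4 * 0.6 = 0.24
  Item 9: 0.58 * 0.42 = 0.2436
  Item 10: 0.32 * 0.68 = 0.2176
Sum(p_i * q_i) = 0.2379 + 0.16 + 0.2275 + 0.2451 + 0.2139 + 0.2499 + 0.2304 + 0.24 + 0.2436 + 0.2176 = 2.2659
KR-20 = (k/(k-1)) * (1 - Sum(p_i*q_i) / Var_total)
= (10/9) * (1 - 2.2659/3.72)
= 1.1111 * 0.3909
KR-20 = 0.4343

0.4343


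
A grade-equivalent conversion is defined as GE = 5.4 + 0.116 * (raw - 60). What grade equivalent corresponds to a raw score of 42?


raw - median = 42 - 60 = -18
slope * diff = 0.116 * -18 = -2.088
GE = 5.4 + -2.088
GE = 3.312

3.312


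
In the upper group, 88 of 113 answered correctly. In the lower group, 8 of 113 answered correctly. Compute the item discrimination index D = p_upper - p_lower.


p_upper = 88/113 = 0.7788
p_lower = 8/113 = 0.0708
D = 0.7788 - 0.0708 = 0.708

0.708


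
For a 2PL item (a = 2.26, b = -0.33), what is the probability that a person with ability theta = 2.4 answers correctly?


a*(theta - b) = 2.26 * (2.4 - -0.33) = 6.1698
exp(-6.1698) = 0.0021
P = 1 / (1 + 0.0021)
P = 0.9979

0.9979


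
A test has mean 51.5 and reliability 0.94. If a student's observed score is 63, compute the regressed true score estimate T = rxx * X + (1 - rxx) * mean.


T_est = rxx * X + (1 - rxx) * mean
T_est = 0.94 * 63 + 0.06 * 51.5
T_est = 59.22 + 3.09
T_est = 62.31

62.31


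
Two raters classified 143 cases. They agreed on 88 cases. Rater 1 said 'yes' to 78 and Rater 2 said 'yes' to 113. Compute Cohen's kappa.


P_o = 88/143 = 0.615385
P_e = (78*113 + 65*30) / 20449 = 0.526383
kappa = (P_o - P_e) / (1 - P_e)
kappa = (0.615385 - 0.526383) / (1 - 0.526383)
kappa = 0.1879

0.1879


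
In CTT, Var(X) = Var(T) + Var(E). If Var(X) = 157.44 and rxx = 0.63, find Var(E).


var_true = rxx * var_obs = 0.63 * 157.44 = 99.1872
var_error = var_obs - var_true
var_error = 157.44 - 99.1872
var_error = 58.2528

58.2528


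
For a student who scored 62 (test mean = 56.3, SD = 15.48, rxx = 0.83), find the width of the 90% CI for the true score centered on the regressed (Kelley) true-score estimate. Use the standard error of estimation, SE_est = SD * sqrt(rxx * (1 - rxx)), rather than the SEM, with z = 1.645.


True score estimate = 0.83*62 + 0.17*56.3 = 61.031
SE_est = SD * sqrt(rxx * (1 - rxx)) = 15.48 * sqrt(0.83 * 0.17) = 15.48 * sqrt(0.1411) = 5.814796
CI = T_est +/- z * SE_est, so width = 2 * z * SE_est = 2 * 1.645 * 5.814796
Width = 19.1307

19.1307


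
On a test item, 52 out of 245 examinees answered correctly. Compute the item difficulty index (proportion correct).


Item difficulty p = number correct / total examinees
p = 52 / 245
p = 0.2122

0.2122


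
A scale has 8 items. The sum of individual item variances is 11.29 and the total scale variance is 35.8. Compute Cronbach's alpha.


alpha = (k/(k-1)) * (1 - sum(si^2)/s_total^2)
= (8/7) * (1 - 11.29/35.8)
alpha = 0.7824

0.7824


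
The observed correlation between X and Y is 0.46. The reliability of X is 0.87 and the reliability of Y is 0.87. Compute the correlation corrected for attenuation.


r_corrected = rxy / sqrt(rxx * ryy)
= 0.46 / sqrt(0.87 * 0.87)
= 0.46 / sqrt(0.7569)
= 0.46 / 0.87
r_corrected = 0.5287

0.5287


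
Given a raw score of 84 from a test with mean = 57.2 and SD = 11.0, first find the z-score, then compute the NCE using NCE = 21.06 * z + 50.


z = (X - mean) / SD = (84 - 57.2) / 11.0
z = 26.8 / 11.0
z = 2.4364
NCE = NCE = 21.06z + 50
Carry z at full precision (z = 26.8 / 11.0) into the conversion:
NCE = 21.06 * (26.8 / 11.0) + 50 = 564.408 / 11.0 + 50
NCE = 51.3098 + 50
NCE = 101.3098

101.3098


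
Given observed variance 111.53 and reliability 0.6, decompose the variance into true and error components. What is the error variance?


var_true = rxx * var_obs = 0.6 * 111.53 = 66.918
var_error = var_obs - var_true
var_error = 111.53 - 66.918
var_error = 44.612

44.612


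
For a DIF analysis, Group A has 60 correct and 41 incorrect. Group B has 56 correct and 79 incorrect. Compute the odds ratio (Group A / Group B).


Odds_A = 60/41 = 1.4634
Odds_B = 56/79 = 0.7089
OR = Odds_A / Odds_B = 1.4634 / 0.7089
Exactly, OR = (60 * 79) / (41 * 56) = 4740 / 2296
OR = 2.0645

2.0645


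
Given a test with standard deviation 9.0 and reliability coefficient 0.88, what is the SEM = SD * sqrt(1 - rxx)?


SEM = SD * sqrt(1 - rxx)
SEM = 9.0 * sqrt(1 - 0.88)
SEM = 9.0 * sqrt(0.12) = 9.0 * 0.34641
SEM = 3.1177

3.1177


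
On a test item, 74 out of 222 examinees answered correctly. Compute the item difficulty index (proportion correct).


Item difficulty p = number correct / total examinees
p = 74 / 222
p = 0.3333

0.3333


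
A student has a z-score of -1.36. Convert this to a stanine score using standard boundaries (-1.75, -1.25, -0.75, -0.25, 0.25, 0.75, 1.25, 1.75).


Stanine boundaries: [-1.75, -1.25, -0.75, -0.25, 0.25, 0.75, 1.25, 1.75]
z = -1.36
Check each boundary:
  z >= -1.75 -> could be stanine 2
  z < -1.25
  z < -0.75
  z < -0.25
  z < 0.25
  z < 0.75
  z < 1.25
  z < 1.75
Highest qualifying boundary gives stanine = 2

2


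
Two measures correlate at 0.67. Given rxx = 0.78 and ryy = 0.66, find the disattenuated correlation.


r_corrected = rxy / sqrt(rxx * ryy)
= 0.67 / sqrt(0.78 * 0.66)
= 0.67 / sqrt(0.5148)
= 0.67 / 0.717496
r_corrected = 0.9338

0.9338


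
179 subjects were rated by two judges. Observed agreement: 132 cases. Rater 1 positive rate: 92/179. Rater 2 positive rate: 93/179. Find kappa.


P_o = 132/179 = 0.73743
P_e = (92*93 + 87*86) / 32041 = 0.500546
kappa = (P_o - P_e) / (1 - P_e)
kappa = (0.73743 - 0.500546) / (1 - 0.500546)
kappa = 0.4743

0.4743


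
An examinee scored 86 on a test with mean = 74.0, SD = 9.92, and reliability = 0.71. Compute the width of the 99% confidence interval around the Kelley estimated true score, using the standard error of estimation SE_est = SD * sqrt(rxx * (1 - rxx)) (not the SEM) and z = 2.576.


True score estimate = 0.71*86 + 0.29*74.0 = 82.52
SE_est = SD * sqrt(rxx * (1 - rxx)) = 9.92 * sqrt(0.71 * 0.29) = 9.92 * sqrt(0.2059) = 4.50132
CI = T_est +/- z * SE_est, so width = 2 * z * SE_est = 2 * 2.576 * 4.50132
Width = 23.1908

23.1908


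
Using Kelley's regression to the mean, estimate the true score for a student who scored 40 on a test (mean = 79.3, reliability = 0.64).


T_est = rxx * X + (1 - rxx) * mean
T_est = 0.64 * 40 + 0.36 * 79.3
T_est = 25.6 + 28.548
T_est = 54.148

54.148


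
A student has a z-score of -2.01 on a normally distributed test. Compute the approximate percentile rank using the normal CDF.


CDF(z) = 0.5 * (1 + erf(z/sqrt(2)))
erf(-1.4213) = -0.9556
CDF = 0.0222
Percentile rank = 0.0222 * 100 = 2.22

2.22


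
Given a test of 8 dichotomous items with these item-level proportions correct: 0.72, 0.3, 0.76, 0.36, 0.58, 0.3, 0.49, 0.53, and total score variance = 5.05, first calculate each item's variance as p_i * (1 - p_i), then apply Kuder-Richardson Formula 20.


For each item, compute p_i * q_i:
  Item 1: 0.72 * 0.28 = 0.2016
  Item 2: 0.3 * 0.7 = 0.21
  Item 3: 0.76 * 0.24 = 0.1824
  Item 4: 0.36 * 0.64 = 0.2304
  Item 5: 0.58 * 0.42 = 0.2436
  Item 6: 0.3 * 0.7 = 0.21
  Item 7: 0.49 * 0.51 = 0.2499
  Item 8: 0.53 * 0.47 = 0.2491
Sum(p_i * q_i) = 0.2016 + 0.21 + 0.1824 + 0.2304 + 0.2436 + 0.21 + 0.2499 + 0.2491 = 1.777
KR-20 = (k/(k-1)) * (1 - Sum(p_i*q_i) / Var_total)
= (8/7) * (1 - 1.777/5.05)
= 1.1429 * 0.6481
KR-20 = 0.7407

0.7407


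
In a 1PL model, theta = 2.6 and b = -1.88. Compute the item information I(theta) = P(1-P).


P = 1/(1+exp(-(2.6--1.88))) = 0.9888
I = P*(1-P) = 0.9888 * 0.0112
I = 0.0111

0.0111


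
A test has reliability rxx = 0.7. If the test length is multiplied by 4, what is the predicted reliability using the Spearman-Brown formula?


r_new = (n * rxx) / (1 + (n-1) * rxx)
r_new = (4 * 0.7) / (1 + 3 * 0.7)
r_new = 2.8 / 3.1
r_new = 0.9032

0.9032


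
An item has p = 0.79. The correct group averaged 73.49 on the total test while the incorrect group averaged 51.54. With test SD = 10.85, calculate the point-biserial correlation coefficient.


q = 1 - p = 0.21
rpb = ((M1 - M0) / SD) * sqrt(p * q)
rpb = ((73.49 - 51.54) / 10.85) * sqrt(0.79 * 0.21)
rpb = 0.824

0.824


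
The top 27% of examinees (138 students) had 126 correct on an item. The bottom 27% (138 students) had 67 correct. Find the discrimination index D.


p_upper = 126/138 = 0.913
p_lower = 67/138 = 0.4855
D = 0.913 - 0.4855 = 0.4275

0.4275


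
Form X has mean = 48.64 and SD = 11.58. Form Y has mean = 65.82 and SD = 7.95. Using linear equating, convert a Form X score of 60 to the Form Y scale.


slope = SD_Y / SD_X = 7.95 / 11.58 ~ 0.6865
intercept = mean_Y - slope * mean_X = 65.82 - (7.95 / 11.58) * 48.64 ~ 32.4273
Y = slope * X + intercept. To avoid rounding drift from the rounded slope/intercept, evaluate the equivalent form Y = mean_Y + SD_Y * (X - mean_X) / SD_X at full precision:
Y = 65.82 + 7.95 * (60 - 48.64) / 11.58
Y = 65.82 + 7.95 * 11.36 / 11.58
Y = 65.82 + 90.312 / 11.58
Y = 65.82 + 7.799
Y = 73.619

73.619


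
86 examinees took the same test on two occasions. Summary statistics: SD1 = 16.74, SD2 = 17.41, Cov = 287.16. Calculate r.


r = cov(X,Y) / (SD_X * SD_Y)
r = 287.16 / (16.74 * 17.41)
r = 287.16 / 291.4434
r = 0.9853

0.9853


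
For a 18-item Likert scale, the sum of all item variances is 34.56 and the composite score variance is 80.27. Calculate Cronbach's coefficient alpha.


alpha = (k/(k-1)) * (1 - sum(si^2)/s_total^2)
= (18/17) * (1 - 34.56/80.27)
alpha = 0.603

0.603


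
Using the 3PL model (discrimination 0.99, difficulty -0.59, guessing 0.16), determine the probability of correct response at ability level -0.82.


logit = 0.99*(-0.82 - -0.59) = -0.2277
P* = 1/(1 + exp(--0.2277)) = 0.4433
P = 0.16 + (1 - 0.16) * 0.4433
P = 0.5324

0.5324


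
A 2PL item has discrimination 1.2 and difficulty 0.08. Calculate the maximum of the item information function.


For 2PL, max info at theta = b = 0.08
I_max = a^2 / 4 = 1.2^2 / 4
= 1.44 / 4
I_max = 0.36

0.36


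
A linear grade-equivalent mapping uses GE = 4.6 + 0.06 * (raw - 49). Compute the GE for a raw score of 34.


raw - median = 34 - 49 = -15
slope * diff = 0.06 * -15 = -0.9
GE = 4.6 + -0.9
GE = 3.7

3.7


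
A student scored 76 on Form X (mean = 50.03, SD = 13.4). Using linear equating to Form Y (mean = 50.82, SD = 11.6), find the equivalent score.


slope = SD_Y / SD_X = 11.6 / 13.4 ~ 0.8657
intercept = mean_Y - slope * mean_X = 50.82 - (11.6 / 13.4) * 50.03 ~ 7.5104
Y = slope * X + intercept. To avoid rounding drift from the rounded slope/intercept, evaluate the equivalent form Y = mean_Y + SD_Y * (X - mean_X) / SD_X at full precision:
Y = 50.82 + 11.6 * (76 - 50.03) / 13.4
Y = 50.82 + 11.6 * 25.97 / 13.4
Y = 50.82 + 301.252 / 13.4
Y = 50.82 + 22.4815
Y = 73.3015

73.3015


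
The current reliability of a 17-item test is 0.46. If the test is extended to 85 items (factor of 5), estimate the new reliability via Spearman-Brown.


r_new = (n * rxx) / (1 + (n-1) * rxx)
r_new = (5 * 0.46) / (1 + 4 * 0.46)
r_new = 2.3 / 2.84
r_new = 0.8099

0.8099


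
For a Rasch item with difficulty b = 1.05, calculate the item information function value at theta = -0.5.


P = 1/(1+exp(-(-0.5-1.05))) = 0.1751
I = P*(1-P) = 0.1751 * 0.8249
I = 0.1444

0.1444


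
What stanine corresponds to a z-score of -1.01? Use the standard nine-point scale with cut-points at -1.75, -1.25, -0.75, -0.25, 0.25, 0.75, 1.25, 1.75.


Stanine boundaries: [-1.75, -1.25, -0.75, -0.25, 0.25, 0.75, 1.25, 1.75]
z = -1.01
Check each boundary:
  z >= -1.75 -> could be stanine 2
  z >= -1.25 -> could be stanine 3
  z < -0.75
  z < -0.25
  z < 0.25
  z < 0.75
  z < 1.25
  z < 1.75
Highest qualifying boundary gives stanine = 3

3


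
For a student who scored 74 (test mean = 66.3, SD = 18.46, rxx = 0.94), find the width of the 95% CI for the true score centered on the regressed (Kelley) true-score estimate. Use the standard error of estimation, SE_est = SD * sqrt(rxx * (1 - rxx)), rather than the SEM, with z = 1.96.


True score estimate = 0.94*74 + 0.06*66.3 = 73.538
SE_est = SD * sqrt(rxx * (1 - rxx)) = 18.46 * sqrt(0.94 * 0.06) = 18.46 * sqrt(0.0564) = 4.384007
CI = T_est +/- z * SE_est, so width = 2 * z * SE_est = 2 * 1.96 * 4.384007
Width = 17.1853

17.1853


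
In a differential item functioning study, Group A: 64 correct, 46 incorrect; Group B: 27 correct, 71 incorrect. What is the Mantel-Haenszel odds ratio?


Odds_A = 64/46 = 1.3913
Odds_B = 27/71 = 0.3803
OR = Odds_A / Odds_B = 1.3913 / 0.3803
Exactly, OR = (64 * 71) / (46 * 27) = 4544 / 1242
OR = 3.6586

3.6586


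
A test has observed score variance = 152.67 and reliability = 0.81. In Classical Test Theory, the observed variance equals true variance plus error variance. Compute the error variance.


var_true = rxx * var_obs = 0.81 * 152.67 = 123.6627
var_error = var_obs - var_true
var_error = 152.67 - 123.6627
var_error = 29.0073

29.0073


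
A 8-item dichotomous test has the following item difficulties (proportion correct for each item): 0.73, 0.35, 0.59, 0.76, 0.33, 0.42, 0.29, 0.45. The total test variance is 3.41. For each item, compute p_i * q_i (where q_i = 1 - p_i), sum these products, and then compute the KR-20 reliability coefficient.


For each item, compute p_i * q_i:
  Item 1: 0.73 * 0.27 = 0.1971
  Item 2: 0.35 * 0.65 = 0.2275
  Item 3: 0.59 * 0.41 = 0.2419
  Item 4: 0.76 * 0.24 = 0.1824
  Item 5: 0.33 * 0.67 = 0.2211
  Item 6: 0.42 * 0.58 = 0.2436
  Item 7: 0.29 * 0.71 = 0.2059
  Item 8: 0.45 * 0.55 = 0.2475
Sum(p_i * q_i) = 0.1971 + 0.2275 + 0.2419 + 0.1824 + 0.2211 + 0.2436 + 0.2059 + 0.2475 = 1.767
KR-20 = (k/(k-1)) * (1 - Sum(p_i*q_i) / Var_total)
= (8/7) * (1 - 1.767/3.41)
= 1.1429 * 0.4818
KR-20 = 0.5506

0.5506


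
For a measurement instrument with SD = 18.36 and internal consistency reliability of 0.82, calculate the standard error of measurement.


SEM = SD * sqrt(1 - rxx)
SEM = 18.36 * sqrt(1 - 0.82)
SEM = 18.36 * sqrt(0.18) = 18.36 * 0.424264
SEM = 7.7895

7.7895


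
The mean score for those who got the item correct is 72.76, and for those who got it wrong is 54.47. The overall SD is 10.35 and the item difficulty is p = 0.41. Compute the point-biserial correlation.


q = 1 - p = 0.59
rpb = ((M1 - M0) / SD) * sqrt(p * q)
rpb = ((72.76 - 54.47) / 10.35) * sqrt(0.41 * 0.59)
rpb = 0.8691

0.8691


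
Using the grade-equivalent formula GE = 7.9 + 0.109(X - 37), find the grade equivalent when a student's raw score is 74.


raw - median = 74 - 37 = 37
slope * diff = 0.109 * 37 = 4.033
GE = 7.9 + 4.033
GE = 11.933

11.933


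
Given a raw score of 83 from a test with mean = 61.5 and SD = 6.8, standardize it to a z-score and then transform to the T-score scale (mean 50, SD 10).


z = (X - mean) / SD = (83 - 61.5) / 6.8
z = 21.5 / 6.8
z = 3.1618
T-score = T = 50 + 10z
Carry z at full precision (z = 21.5 / 6.8) into the conversion:
T-score = 50 + 10 * (21.5 / 6.8) = 50 + 215 / 6.8
T-score = 50 + 31.6176
T-score = 81.6176

81.6176


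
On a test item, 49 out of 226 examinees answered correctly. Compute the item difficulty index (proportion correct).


Item difficulty p = number correct / total examinees
p = 49 / 226
p = 0.2168

0.2168


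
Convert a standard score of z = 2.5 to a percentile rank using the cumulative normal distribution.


CDF(z) = 0.5 * (1 + erf(z/sqrt(2)))
erf(1.7678) = 0.9876
CDF = 0.9938
Percentile rank = 0.9938 * 100 = 99.38

99.38


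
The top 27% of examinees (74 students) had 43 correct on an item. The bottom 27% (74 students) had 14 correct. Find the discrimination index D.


p_upper = 43/74 = 0.5811
p_lower = 14/74 = 0.1892
D = 0.5811 - 0.1892 = 0.3919

0.3919


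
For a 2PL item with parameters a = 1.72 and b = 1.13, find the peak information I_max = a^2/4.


For 2PL, max info at theta = b = 1.13
I_max = a^2 / 4 = 1.72^2 / 4
= 2.9584 / 4
I_max = 0.7396

0.7396


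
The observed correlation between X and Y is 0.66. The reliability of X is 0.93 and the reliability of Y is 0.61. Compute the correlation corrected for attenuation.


r_corrected = rxy / sqrt(rxx * ryy)
= 0.66 / sqrt(0.93 * 0.61)
= 0.66 / sqrt(0.5673)
= 0.66 / 0.753193
r_corrected = 0.8763

0.8763


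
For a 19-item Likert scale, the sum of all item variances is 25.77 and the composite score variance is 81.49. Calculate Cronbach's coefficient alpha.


alpha = (k/(k-1)) * (1 - sum(si^2)/s_total^2)
= (19/18) * (1 - 25.77/81.49)
alpha = 0.7218

0.7218


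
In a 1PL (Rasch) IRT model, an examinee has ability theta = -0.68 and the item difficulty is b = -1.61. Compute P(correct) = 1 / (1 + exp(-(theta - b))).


theta - b = -0.68 - -1.61 = 0.93
exp(-(theta - b)) = exp(-0.93) = 0.3946
P = 1 / (1 + 0.3946)
P = 0.7171

0.7171


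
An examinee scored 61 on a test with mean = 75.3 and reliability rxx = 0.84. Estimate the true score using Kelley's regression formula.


T_est = rxx * X + (1 - rxx) * mean
T_est = 0.84 * 61 + 0.16 * 75.3
T_est = 51.24 + 12.048
T_est = 63.288

63.288


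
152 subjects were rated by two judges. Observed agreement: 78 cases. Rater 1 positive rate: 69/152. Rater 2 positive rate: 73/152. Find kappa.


P_o = 78/152 = 0.513158
P_e = (69*73 + 83*79) / 23104 = 0.501818
kappa = (P_o - P_e) / (1 - P_e)
kappa = (0.513158 - 0.501818) / (1 - 0.501818)
kappa = 0.0228

0.0228


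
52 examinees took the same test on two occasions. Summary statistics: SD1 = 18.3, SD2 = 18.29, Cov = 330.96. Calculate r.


r = cov(X,Y) / (SD_X * SD_Y)
r = 330.96 / (18.3 * 18.29)
r = 330.96 / 334.707
r = 0.9888

0.9888


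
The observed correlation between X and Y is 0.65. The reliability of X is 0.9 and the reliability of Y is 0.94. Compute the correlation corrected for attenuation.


r_corrected = rxy / sqrt(rxx * ryy)
= 0.65 / sqrt(0.9 * 0.94)
= 0.65 / sqrt(0.846)
= 0.65 / 0.919783
r_corrected = 0.7067

0.7067


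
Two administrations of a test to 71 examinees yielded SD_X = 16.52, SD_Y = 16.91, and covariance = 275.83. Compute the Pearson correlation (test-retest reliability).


r = cov(X,Y) / (SD_X * SD_Y)
r = 275.83 / (16.52 * 16.91)
r = 275.83 / 279.3532
r = 0.9874

0.9874


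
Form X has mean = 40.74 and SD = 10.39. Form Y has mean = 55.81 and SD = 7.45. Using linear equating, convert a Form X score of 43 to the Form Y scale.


slope = SD_Y / SD_X = 7.45 / 10.39 ~ 0.717
intercept = mean_Y - slope * mean_X = 55.81 - (7.45 / 10.39) * 40.74 ~ 26.598
Y = slope * X + intercept. To avoid rounding drift from the rounded slope/intercept, evaluate the equivalent form Y = mean_Y + SD_Y * (X - mean_X) / SD_X at full precision:
Y = 55.81 + 7.45 * (43 - 40.74) / 10.39
Y = 55.81 + 7.45 * 2.26 / 10.39
Y = 55.81 + 16.837 / 10.39
Y = 55.81 + 1.6205
Y = 57.4305

57.4305


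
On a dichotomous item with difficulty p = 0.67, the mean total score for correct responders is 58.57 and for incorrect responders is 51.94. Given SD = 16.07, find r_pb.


q = 1 - p = 0.33
rpb = ((M1 - M0) / SD) * sqrt(p * q)
rpb = ((58.57 - 51.94) / 16.07) * sqrt(0.67 * 0.33)
rpb = 0.194

0.194


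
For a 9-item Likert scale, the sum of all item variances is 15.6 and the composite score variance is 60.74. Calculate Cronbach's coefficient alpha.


alpha = (k/(k-1)) * (1 - sum(si^2)/s_total^2)
= (9/8) * (1 - 15.6/60.74)
alpha = 0.8361

0.8361


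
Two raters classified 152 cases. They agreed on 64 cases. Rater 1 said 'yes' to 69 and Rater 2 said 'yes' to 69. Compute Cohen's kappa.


P_o = 64/152 = 0.421053
P_e = (69*69 + 83*83) / 23104 = 0.504242
kappa = (P_o - P_e) / (1 - P_e)
kappa = (0.421053 - 0.504242) / (1 - 0.504242)
kappa = -0.1678

-0.1678


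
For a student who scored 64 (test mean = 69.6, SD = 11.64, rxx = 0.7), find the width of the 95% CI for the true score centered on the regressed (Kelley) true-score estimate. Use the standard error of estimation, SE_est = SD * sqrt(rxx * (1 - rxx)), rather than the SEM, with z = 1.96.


True score estimate = 0.7*64 + 0.3*69.6 = 65.68
SE_est = SD * sqrt(rxx * (1 - rxx)) = 11.64 * sqrt(0.7 * 0.3) = 11.64 * sqrt(0.21) = 5.334118
CI = T_est +/- z * SE_est, so width = 2 * z * SE_est = 2 * 1.96 * 5.334118
Width = 20.9097

20.9097


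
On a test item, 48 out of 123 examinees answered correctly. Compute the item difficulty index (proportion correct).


Item difficulty p = number correct / total examinees
p = 48 / 123
p = 0.3902

0.3902


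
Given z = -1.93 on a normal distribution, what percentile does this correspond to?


CDF(z) = 0.5 * (1 + erf(z/sqrt(2)))
erf(-1.3647) = -0.9464
CDF = 0.0268
Percentile rank = 0.0268 * 100 = 2.68

2.68


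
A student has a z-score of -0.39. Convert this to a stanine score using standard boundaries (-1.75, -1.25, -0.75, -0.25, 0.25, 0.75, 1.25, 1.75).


Stanine boundaries: [-1.75, -1.25, -0.75, -0.25, 0.25, 0.75, 1.25, 1.75]
z = -0.39
Check each boundary:
  z >= -1.75 -> could be stanine 2
  z >= -1.25 -> could be stanine 3
  z >= -0.75 -> could be stanine 4
  z < -0.25
  z < 0.25
  z < 0.75
  z < 1.25
  z < 1.75
Highest qualifying boundary gives stanine = 4

4


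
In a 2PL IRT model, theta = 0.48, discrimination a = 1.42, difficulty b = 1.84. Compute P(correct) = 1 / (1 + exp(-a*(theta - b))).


a*(theta - b) = 1.42 * (0.48 - 1.84) = -1.9312
exp(--1.9312) = 6.8978
P = 1 / (1 + 6.8978)
P = 0.1266

0.1266


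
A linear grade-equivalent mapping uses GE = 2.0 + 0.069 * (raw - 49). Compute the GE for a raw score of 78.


raw - median = 78 - 49 = 29
slope * diff = 0.069 * 29 = 2.001
GE = 2.0 + 2.001
GE = 4.001

4.001


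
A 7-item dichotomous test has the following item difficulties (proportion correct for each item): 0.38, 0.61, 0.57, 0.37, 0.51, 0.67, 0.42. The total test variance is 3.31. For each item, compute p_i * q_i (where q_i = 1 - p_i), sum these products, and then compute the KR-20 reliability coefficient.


For each item, compute p_i * q_i:
  Item 1: 0.38 * 0.62 = 0.2356
  Item 2: 0.61 * 0.39 = 0.2379
  Item 3: 0.57 * 0.43 = 0.2451
  Item 4: 0.37 * 0.63 = 0.2331
  Item 5: 0.51 * 0.49 = 0.2499
  Item 6: 0.67 * 0.33 = 0.2211
  Item 7: 0.42 * 0.58 = 0.2436
Sum(p_i * q_i) = 0.2356 + 0.2379 + 0.2451 + 0.2331 + 0.2499 + 0.2211 + 0.2436 = 1.6663
KR-20 = (k/(k-1)) * (1 - Sum(p_i*q_i) / Var_total)
= (7/6) * (1 - 1.6663/3.31)
= 1.1667 * 0.4966
KR-20 = 0.5794

0.5794


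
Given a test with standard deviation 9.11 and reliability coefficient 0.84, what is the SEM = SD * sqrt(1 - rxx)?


SEM = SD * sqrt(1 - rxx)
SEM = 9.11 * sqrt(1 - 0.84)
SEM = 9.11 * sqrt(0.16) = 9.11 * 0.4
SEM = 3.644

3.644


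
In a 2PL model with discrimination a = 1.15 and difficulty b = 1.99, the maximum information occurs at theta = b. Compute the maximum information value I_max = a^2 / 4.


For 2PL, max info at theta = b = 1.99
I_max = a^2 / 4 = 1.15^2 / 4
= 1.3225 / 4
I_max = 0.3306

0.3306


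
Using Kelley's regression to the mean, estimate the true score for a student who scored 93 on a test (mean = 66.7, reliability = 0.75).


T_est = rxx * X + (1 - rxx) * mean
T_est = 0.75 * 93 + 0.25 * 66.7
T_est = 69.75 + 16.675
T_est = 86.425

86.425


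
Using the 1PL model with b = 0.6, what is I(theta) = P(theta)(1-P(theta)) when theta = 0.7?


P = 1/(1+exp(-(0.7-0.6))) = 0.525
I = P*(1-P) = 0.525 * 0.475
I = 0.2494

0.2494


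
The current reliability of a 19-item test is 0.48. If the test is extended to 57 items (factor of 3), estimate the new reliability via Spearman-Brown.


r_new = (n * rxx) / (1 + (n-1) * rxx)
r_new = (3 * 0.48) / (1 + 2 * 0.48)
r_new = 1.44 / 1.96
r_new = 0.7347

0.7347


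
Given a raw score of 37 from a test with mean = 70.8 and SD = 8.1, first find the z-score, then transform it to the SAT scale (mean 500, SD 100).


z = (X - mean) / SD = (37 - 70.8) / 8.1
z = -33.8 / 8.1
z = -4.1728
SAT-scale = SAT = 500 + 100z
Carry z at full precision (z = -33.8 / 8.1) into the conversion:
SAT-scale = 500 + 100 * (-33.8 / 8.1) = 500 + -3380 / 8.1
SAT-scale = 500 + -417.284
SAT-scale = 82.716

82.716


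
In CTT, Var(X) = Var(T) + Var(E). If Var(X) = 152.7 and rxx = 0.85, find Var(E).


var_true = rxx * var_obs = 0.85 * 152.7 = 129.795
var_error = var_obs - var_true
var_error = 152.7 - 129.795
var_error = 22.905

22.905


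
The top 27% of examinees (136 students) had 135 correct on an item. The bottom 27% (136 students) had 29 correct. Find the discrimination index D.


p_upper = 135/136 = 0.9926
p_lower = 29/136 = 0.2132
D = 0.9926 - 0.2132 = 0.7794

0.7794


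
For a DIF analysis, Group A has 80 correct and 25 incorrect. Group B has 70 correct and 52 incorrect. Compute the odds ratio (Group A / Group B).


Odds_A = 80/25 = 3.2
Odds_B = 70/52 = 1.3462
OR = Odds_A / Odds_B = 3.2 / 1.3462
Exactly, OR = (80 * 52) / (25 * 70) = 4160 / 1750
OR = 2.3771

2.3771


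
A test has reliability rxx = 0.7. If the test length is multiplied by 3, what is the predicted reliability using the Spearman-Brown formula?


r_new = (n * rxx) / (1 + (n-1) * rxx)
r_new = (3 * 0.7) / (1 + 2 * 0.7)
r_new = 2.1 / 2.4
r_new = 0.875

0.875


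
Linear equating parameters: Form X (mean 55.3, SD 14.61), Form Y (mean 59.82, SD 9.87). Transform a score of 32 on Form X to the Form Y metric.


slope = SD_Y / SD_X = 9.87 / 14.61 ~ 0.6756
intercept = mean_Y - slope * mean_X = 59.82 - (9.87 / 14.61) * 55.3 ~ 22.4613
Y = slope * X + intercept. To avoid rounding drift from the rounded slope/intercept, evaluate the equivalent form Y = mean_Y + SD_Y * (X - mean_X) / SD_X at full precision:
Y = 59.82 + 9.87 * (32 - 55.3) / 14.61
Y = 59.82 - 9.87 * 23.3 / 14.61
Y = 59.82 - 229.971 / 14.61
Y = 59.82 - 15.7407
Y = 44.0793

44.0793
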